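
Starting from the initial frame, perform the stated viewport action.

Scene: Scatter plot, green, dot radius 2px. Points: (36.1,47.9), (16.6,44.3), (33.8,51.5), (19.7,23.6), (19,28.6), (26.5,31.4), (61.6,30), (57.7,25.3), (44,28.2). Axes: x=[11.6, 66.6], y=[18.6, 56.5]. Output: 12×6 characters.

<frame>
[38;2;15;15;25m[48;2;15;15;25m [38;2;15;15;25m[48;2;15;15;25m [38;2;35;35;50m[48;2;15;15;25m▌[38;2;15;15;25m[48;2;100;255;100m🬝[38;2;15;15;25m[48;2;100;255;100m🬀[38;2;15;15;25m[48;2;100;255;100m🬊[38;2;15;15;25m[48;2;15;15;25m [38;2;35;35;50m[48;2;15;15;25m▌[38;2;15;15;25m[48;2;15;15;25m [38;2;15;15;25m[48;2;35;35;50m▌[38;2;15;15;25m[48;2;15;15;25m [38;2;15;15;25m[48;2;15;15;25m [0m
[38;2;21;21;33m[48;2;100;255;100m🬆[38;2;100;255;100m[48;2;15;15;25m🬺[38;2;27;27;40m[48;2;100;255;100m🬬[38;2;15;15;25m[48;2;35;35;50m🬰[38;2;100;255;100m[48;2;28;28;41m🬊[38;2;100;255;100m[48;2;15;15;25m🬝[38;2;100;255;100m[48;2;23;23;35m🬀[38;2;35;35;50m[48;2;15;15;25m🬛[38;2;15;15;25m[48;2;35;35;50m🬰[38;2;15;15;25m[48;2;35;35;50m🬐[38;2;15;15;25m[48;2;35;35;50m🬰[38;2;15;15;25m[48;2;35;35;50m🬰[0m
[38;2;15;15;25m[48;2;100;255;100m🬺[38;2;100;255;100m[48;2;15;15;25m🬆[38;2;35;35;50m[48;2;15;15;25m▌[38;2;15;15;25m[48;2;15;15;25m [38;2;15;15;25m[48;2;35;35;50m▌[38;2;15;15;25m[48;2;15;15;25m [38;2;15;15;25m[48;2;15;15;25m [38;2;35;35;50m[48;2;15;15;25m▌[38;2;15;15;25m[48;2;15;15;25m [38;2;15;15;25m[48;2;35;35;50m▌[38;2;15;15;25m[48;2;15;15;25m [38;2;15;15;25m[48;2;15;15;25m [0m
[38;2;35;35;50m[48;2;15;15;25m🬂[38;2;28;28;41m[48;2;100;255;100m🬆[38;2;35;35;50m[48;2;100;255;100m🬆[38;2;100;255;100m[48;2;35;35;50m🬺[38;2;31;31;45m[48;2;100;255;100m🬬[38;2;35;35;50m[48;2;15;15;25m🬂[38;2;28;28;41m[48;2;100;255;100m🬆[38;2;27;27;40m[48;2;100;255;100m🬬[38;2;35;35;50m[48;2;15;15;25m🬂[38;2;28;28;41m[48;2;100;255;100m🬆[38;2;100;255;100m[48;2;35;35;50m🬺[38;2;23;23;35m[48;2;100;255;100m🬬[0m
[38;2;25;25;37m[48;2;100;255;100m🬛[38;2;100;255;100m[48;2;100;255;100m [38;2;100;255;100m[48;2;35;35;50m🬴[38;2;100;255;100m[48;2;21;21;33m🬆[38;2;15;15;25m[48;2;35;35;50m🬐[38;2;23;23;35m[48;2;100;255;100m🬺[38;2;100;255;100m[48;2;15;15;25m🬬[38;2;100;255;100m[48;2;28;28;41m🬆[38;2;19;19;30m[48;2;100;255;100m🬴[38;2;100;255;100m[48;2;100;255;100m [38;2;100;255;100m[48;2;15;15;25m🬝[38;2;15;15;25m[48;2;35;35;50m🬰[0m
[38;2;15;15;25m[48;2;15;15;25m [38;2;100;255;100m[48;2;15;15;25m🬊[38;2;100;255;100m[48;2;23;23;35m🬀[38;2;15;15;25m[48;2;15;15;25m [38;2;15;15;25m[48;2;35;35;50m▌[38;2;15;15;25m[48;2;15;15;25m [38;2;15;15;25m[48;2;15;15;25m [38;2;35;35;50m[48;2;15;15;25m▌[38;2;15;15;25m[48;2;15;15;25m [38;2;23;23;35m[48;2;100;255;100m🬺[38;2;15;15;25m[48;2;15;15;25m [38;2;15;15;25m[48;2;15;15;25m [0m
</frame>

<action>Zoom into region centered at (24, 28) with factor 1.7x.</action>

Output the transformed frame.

<frame>
[38;2;15;15;25m[48;2;15;15;25m [38;2;15;15;25m[48;2;15;15;25m [38;2;35;35;50m[48;2;15;15;25m▌[38;2;15;15;25m[48;2;15;15;25m [38;2;15;15;25m[48;2;35;35;50m▌[38;2;15;15;25m[48;2;15;15;25m [38;2;15;15;25m[48;2;15;15;25m [38;2;35;35;50m[48;2;15;15;25m▌[38;2;15;15;25m[48;2;15;15;25m [38;2;15;15;25m[48;2;35;35;50m▌[38;2;15;15;25m[48;2;15;15;25m [38;2;15;15;25m[48;2;15;15;25m [0m
[38;2;15;15;25m[48;2;35;35;50m🬰[38;2;15;15;25m[48;2;35;35;50m🬰[38;2;35;35;50m[48;2;15;15;25m🬛[38;2;15;15;25m[48;2;35;35;50m🬰[38;2;15;15;25m[48;2;35;35;50m🬐[38;2;23;23;35m[48;2;100;255;100m🬝[38;2;15;15;25m[48;2;100;255;100m🬀[38;2;28;28;41m[48;2;100;255;100m🬊[38;2;15;15;25m[48;2;35;35;50m🬰[38;2;15;15;25m[48;2;35;35;50m🬐[38;2;15;15;25m[48;2;35;35;50m🬰[38;2;15;15;25m[48;2;35;35;50m🬰[0m
[38;2;15;15;25m[48;2;15;15;25m [38;2;15;15;25m[48;2;15;15;25m [38;2;27;27;40m[48;2;100;255;100m🬝[38;2;15;15;25m[48;2;100;255;100m🬀[38;2;28;28;41m[48;2;100;255;100m🬊[38;2;15;15;25m[48;2;15;15;25m [38;2;100;255;100m[48;2;15;15;25m🬊[38;2;100;255;100m[48;2;23;23;35m🬀[38;2;15;15;25m[48;2;15;15;25m [38;2;15;15;25m[48;2;35;35;50m▌[38;2;15;15;25m[48;2;15;15;25m [38;2;15;15;25m[48;2;15;15;25m [0m
[38;2;35;35;50m[48;2;15;15;25m🬂[38;2;35;35;50m[48;2;15;15;25m🬂[38;2;35;35;50m[48;2;15;15;25m🬕[38;2;100;255;100m[48;2;15;15;25m🬸[38;2;100;255;100m[48;2;35;35;50m🬺[38;2;23;23;35m[48;2;100;255;100m🬬[38;2;35;35;50m[48;2;15;15;25m🬂[38;2;35;35;50m[48;2;15;15;25m🬕[38;2;35;35;50m[48;2;15;15;25m🬂[38;2;35;35;50m[48;2;15;15;25m🬨[38;2;35;35;50m[48;2;15;15;25m🬂[38;2;35;35;50m[48;2;15;15;25m🬂[0m
[38;2;15;15;25m[48;2;35;35;50m🬰[38;2;15;15;25m[48;2;35;35;50m🬰[38;2;35;35;50m[48;2;15;15;25m🬛[38;2;23;23;35m[48;2;100;255;100m🬺[38;2;100;255;100m[48;2;28;28;41m🬆[38;2;15;15;25m[48;2;35;35;50m🬰[38;2;15;15;25m[48;2;35;35;50m🬰[38;2;35;35;50m[48;2;15;15;25m🬛[38;2;15;15;25m[48;2;35;35;50m🬰[38;2;15;15;25m[48;2;35;35;50m🬐[38;2;15;15;25m[48;2;35;35;50m🬰[38;2;15;15;25m[48;2;35;35;50m🬰[0m
[38;2;15;15;25m[48;2;15;15;25m [38;2;15;15;25m[48;2;15;15;25m [38;2;35;35;50m[48;2;15;15;25m▌[38;2;15;15;25m[48;2;15;15;25m [38;2;15;15;25m[48;2;35;35;50m▌[38;2;15;15;25m[48;2;15;15;25m [38;2;15;15;25m[48;2;15;15;25m [38;2;35;35;50m[48;2;15;15;25m▌[38;2;15;15;25m[48;2;15;15;25m [38;2;15;15;25m[48;2;35;35;50m▌[38;2;15;15;25m[48;2;15;15;25m [38;2;15;15;25m[48;2;15;15;25m [0m
</frame>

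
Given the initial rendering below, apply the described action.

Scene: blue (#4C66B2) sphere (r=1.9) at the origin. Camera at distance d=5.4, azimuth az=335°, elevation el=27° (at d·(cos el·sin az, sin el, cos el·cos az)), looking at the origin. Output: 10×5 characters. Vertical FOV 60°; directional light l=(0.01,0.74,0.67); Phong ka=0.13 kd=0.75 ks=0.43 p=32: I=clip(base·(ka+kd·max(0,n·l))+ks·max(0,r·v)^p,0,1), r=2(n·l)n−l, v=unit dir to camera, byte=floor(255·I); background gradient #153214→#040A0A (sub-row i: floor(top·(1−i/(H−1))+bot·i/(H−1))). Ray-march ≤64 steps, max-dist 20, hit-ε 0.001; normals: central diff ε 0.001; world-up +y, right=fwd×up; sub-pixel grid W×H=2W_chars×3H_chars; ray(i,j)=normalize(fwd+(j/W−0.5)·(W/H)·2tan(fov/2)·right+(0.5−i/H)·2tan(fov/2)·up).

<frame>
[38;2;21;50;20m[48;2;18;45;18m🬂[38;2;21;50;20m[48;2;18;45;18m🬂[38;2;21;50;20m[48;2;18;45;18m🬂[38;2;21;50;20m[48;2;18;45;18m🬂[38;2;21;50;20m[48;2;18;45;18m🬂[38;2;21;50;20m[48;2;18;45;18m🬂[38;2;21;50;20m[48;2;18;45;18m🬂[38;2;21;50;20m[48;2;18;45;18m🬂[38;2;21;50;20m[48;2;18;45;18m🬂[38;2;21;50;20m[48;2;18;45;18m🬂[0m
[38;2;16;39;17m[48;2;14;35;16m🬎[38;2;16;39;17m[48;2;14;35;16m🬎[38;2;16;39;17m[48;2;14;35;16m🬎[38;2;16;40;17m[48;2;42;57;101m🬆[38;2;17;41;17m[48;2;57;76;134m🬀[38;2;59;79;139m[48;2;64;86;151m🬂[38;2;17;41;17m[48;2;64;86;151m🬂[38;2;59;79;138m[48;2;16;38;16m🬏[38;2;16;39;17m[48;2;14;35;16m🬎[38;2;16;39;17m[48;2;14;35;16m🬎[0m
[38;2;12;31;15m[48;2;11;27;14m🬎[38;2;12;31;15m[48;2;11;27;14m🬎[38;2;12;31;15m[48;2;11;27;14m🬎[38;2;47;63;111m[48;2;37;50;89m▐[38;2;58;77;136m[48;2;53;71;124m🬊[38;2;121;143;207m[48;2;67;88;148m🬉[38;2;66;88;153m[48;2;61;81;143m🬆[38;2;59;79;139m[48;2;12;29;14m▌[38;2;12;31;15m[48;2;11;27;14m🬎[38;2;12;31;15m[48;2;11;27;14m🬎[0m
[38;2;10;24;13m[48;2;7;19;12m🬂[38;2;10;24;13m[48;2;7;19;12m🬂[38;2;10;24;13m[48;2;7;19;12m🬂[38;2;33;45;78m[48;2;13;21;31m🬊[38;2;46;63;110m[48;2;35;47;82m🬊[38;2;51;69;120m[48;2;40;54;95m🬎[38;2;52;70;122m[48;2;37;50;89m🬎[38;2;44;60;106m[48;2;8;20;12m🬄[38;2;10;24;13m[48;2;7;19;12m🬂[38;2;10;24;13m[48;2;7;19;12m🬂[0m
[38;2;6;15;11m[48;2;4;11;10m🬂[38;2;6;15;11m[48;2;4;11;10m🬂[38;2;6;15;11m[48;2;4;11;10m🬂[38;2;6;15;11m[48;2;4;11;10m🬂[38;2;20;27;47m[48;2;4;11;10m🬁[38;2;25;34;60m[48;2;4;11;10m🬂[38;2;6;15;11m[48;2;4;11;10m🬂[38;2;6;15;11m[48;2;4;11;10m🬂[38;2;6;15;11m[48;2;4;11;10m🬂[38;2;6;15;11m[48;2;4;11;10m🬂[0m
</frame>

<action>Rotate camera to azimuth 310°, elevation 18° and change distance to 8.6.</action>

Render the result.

<frame>
[38;2;21;50;20m[48;2;18;45;18m🬂[38;2;21;50;20m[48;2;18;45;18m🬂[38;2;21;50;20m[48;2;18;45;18m🬂[38;2;21;50;20m[48;2;18;45;18m🬂[38;2;21;50;20m[48;2;18;45;18m🬂[38;2;21;50;20m[48;2;18;45;18m🬂[38;2;21;50;20m[48;2;18;45;18m🬂[38;2;21;50;20m[48;2;18;45;18m🬂[38;2;21;50;20m[48;2;18;45;18m🬂[38;2;21;50;20m[48;2;18;45;18m🬂[0m
[38;2;16;39;17m[48;2;14;35;16m🬎[38;2;16;39;17m[48;2;14;35;16m🬎[38;2;16;39;17m[48;2;14;35;16m🬎[38;2;16;39;17m[48;2;14;35;16m🬎[38;2;16;38;16m[48;2;46;62;108m🬝[38;2;16;39;17m[48;2;61;82;143m🬎[38;2;16;39;17m[48;2;14;35;16m🬎[38;2;16;39;17m[48;2;14;35;16m🬎[38;2;16;39;17m[48;2;14;35;16m🬎[38;2;16;39;17m[48;2;14;35;16m🬎[0m
[38;2;12;31;15m[48;2;11;27;14m🬎[38;2;12;31;15m[48;2;11;27;14m🬎[38;2;12;31;15m[48;2;11;27;14m🬎[38;2;12;31;15m[48;2;11;27;14m🬎[38;2;43;58;101m[48;2;26;35;61m🬉[38;2;77;97;157m[48;2;48;65;113m🬉[38;2;59;79;138m[48;2;12;29;14m▌[38;2;12;31;15m[48;2;11;27;14m🬎[38;2;12;31;15m[48;2;11;27;14m🬎[38;2;12;31;15m[48;2;11;27;14m🬎[0m
[38;2;10;24;13m[48;2;7;19;12m🬂[38;2;10;24;13m[48;2;7;19;12m🬂[38;2;10;24;13m[48;2;7;19;12m🬂[38;2;10;24;13m[48;2;7;19;12m🬂[38;2;18;25;43m[48;2;8;16;16m🬁[38;2;31;42;74m[48;2;9;17;20m🬂[38;2;37;49;86m[48;2;8;20;12m🬀[38;2;10;24;13m[48;2;7;19;12m🬂[38;2;10;24;13m[48;2;7;19;12m🬂[38;2;10;24;13m[48;2;7;19;12m🬂[0m
[38;2;6;15;11m[48;2;4;11;10m🬂[38;2;6;15;11m[48;2;4;11;10m🬂[38;2;6;15;11m[48;2;4;11;10m🬂[38;2;6;15;11m[48;2;4;11;10m🬂[38;2;6;15;11m[48;2;4;11;10m🬂[38;2;6;15;11m[48;2;4;11;10m🬂[38;2;6;15;11m[48;2;4;11;10m🬂[38;2;6;15;11m[48;2;4;11;10m🬂[38;2;6;15;11m[48;2;4;11;10m🬂[38;2;6;15;11m[48;2;4;11;10m🬂[0m
</frame>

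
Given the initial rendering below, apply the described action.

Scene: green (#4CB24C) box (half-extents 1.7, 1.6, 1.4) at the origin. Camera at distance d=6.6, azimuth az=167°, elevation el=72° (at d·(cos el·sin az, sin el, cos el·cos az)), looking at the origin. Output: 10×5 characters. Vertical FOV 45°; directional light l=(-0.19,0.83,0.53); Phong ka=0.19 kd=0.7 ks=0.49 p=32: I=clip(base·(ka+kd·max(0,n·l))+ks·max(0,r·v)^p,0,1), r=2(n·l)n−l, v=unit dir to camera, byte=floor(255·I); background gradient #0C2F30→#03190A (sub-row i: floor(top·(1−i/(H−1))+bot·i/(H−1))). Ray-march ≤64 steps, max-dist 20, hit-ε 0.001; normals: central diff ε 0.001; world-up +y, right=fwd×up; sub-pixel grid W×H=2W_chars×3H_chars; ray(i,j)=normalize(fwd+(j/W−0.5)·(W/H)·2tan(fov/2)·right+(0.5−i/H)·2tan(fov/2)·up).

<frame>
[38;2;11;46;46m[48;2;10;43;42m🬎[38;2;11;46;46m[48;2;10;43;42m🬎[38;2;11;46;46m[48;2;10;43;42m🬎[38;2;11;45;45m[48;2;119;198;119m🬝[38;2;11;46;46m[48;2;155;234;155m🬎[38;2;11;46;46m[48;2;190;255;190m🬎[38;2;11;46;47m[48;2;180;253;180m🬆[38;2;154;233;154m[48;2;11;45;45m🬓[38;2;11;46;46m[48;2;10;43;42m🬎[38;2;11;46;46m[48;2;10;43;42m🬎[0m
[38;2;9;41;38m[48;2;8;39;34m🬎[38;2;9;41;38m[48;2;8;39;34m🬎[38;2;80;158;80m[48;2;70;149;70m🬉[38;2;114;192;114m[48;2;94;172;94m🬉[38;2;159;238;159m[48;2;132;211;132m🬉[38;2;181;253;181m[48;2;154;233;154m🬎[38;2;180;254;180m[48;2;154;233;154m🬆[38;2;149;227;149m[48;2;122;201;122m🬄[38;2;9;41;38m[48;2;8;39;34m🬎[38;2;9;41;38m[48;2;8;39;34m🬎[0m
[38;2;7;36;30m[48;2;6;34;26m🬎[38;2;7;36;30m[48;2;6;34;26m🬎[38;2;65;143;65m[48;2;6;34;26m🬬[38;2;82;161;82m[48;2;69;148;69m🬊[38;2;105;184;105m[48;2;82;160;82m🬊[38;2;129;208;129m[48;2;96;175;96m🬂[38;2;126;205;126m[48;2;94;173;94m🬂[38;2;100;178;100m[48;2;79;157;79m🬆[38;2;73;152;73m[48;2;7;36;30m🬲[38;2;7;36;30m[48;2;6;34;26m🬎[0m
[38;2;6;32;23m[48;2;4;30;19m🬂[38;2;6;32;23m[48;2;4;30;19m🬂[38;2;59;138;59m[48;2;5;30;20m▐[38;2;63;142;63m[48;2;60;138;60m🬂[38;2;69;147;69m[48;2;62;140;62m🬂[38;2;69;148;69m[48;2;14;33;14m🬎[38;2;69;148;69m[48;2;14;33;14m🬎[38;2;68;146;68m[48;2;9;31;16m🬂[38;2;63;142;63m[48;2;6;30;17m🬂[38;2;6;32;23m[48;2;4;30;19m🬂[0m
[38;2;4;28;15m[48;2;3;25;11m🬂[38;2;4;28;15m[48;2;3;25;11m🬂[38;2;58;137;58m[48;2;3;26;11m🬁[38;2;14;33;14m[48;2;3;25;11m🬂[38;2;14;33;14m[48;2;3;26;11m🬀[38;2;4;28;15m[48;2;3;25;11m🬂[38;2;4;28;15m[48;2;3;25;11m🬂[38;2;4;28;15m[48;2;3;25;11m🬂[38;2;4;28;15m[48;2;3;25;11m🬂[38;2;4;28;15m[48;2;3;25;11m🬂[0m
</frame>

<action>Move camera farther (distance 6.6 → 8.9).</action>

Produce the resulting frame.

<frame>
[38;2;11;46;46m[48;2;10;43;42m🬎[38;2;11;46;46m[48;2;10;43;42m🬎[38;2;11;46;46m[48;2;10;43;42m🬎[38;2;11;46;46m[48;2;10;43;42m🬎[38;2;11;46;46m[48;2;10;43;42m🬎[38;2;11;46;46m[48;2;10;43;42m🬎[38;2;11;46;46m[48;2;10;43;42m🬎[38;2;11;46;46m[48;2;10;43;42m🬎[38;2;11;46;46m[48;2;10;43;42m🬎[38;2;11;46;46m[48;2;10;43;42m🬎[0m
[38;2;9;41;38m[48;2;8;39;34m🬎[38;2;9;41;38m[48;2;8;39;34m🬎[38;2;9;41;38m[48;2;8;39;34m🬎[38;2;9;41;38m[48;2;99;177;99m🬆[38;2;10;42;39m[48;2;135;214;135m🬂[38;2;10;42;39m[48;2;170;245;170m🬀[38;2;180;254;180m[48;2;154;233;154m🬆[38;2;9;41;38m[48;2;8;39;34m🬎[38;2;9;41;38m[48;2;8;39;34m🬎[38;2;9;41;38m[48;2;8;39;34m🬎[0m
[38;2;7;36;30m[48;2;6;34;26m🬎[38;2;7;36;30m[48;2;6;34;26m🬎[38;2;7;36;30m[48;2;6;34;26m🬎[38;2;77;156;77m[48;2;6;34;26m🬬[38;2;105;184;105m[48;2;82;160;82m🬊[38;2;129;208;129m[48;2;96;175;96m🬂[38;2;126;205;126m[48;2;94;173;94m🬂[38;2;94;172;94m[48;2;7;35;28m▌[38;2;7;36;30m[48;2;6;34;26m🬎[38;2;7;36;30m[48;2;6;34;26m🬎[0m
[38;2;6;32;23m[48;2;4;30;19m🬂[38;2;6;32;23m[48;2;4;30;19m🬂[38;2;6;32;23m[48;2;4;30;19m🬂[38;2;63;142;63m[48;2;7;31;18m🬉[38;2;66;144;66m[48;2;14;33;14m🬎[38;2;73;152;73m[48;2;9;31;16m🬂[38;2;73;152;73m[48;2;9;31;16m🬂[38;2;14;33;14m[48;2;4;30;19m🬀[38;2;6;32;23m[48;2;4;30;19m🬂[38;2;6;32;23m[48;2;4;30;19m🬂[0m
[38;2;4;28;15m[48;2;3;25;11m🬂[38;2;4;28;15m[48;2;3;25;11m🬂[38;2;4;28;15m[48;2;3;25;11m🬂[38;2;4;28;15m[48;2;3;25;11m🬂[38;2;4;28;15m[48;2;3;25;11m🬂[38;2;4;28;15m[48;2;3;25;11m🬂[38;2;4;28;15m[48;2;3;25;11m🬂[38;2;4;28;15m[48;2;3;25;11m🬂[38;2;4;28;15m[48;2;3;25;11m🬂[38;2;4;28;15m[48;2;3;25;11m🬂[0m
</frame>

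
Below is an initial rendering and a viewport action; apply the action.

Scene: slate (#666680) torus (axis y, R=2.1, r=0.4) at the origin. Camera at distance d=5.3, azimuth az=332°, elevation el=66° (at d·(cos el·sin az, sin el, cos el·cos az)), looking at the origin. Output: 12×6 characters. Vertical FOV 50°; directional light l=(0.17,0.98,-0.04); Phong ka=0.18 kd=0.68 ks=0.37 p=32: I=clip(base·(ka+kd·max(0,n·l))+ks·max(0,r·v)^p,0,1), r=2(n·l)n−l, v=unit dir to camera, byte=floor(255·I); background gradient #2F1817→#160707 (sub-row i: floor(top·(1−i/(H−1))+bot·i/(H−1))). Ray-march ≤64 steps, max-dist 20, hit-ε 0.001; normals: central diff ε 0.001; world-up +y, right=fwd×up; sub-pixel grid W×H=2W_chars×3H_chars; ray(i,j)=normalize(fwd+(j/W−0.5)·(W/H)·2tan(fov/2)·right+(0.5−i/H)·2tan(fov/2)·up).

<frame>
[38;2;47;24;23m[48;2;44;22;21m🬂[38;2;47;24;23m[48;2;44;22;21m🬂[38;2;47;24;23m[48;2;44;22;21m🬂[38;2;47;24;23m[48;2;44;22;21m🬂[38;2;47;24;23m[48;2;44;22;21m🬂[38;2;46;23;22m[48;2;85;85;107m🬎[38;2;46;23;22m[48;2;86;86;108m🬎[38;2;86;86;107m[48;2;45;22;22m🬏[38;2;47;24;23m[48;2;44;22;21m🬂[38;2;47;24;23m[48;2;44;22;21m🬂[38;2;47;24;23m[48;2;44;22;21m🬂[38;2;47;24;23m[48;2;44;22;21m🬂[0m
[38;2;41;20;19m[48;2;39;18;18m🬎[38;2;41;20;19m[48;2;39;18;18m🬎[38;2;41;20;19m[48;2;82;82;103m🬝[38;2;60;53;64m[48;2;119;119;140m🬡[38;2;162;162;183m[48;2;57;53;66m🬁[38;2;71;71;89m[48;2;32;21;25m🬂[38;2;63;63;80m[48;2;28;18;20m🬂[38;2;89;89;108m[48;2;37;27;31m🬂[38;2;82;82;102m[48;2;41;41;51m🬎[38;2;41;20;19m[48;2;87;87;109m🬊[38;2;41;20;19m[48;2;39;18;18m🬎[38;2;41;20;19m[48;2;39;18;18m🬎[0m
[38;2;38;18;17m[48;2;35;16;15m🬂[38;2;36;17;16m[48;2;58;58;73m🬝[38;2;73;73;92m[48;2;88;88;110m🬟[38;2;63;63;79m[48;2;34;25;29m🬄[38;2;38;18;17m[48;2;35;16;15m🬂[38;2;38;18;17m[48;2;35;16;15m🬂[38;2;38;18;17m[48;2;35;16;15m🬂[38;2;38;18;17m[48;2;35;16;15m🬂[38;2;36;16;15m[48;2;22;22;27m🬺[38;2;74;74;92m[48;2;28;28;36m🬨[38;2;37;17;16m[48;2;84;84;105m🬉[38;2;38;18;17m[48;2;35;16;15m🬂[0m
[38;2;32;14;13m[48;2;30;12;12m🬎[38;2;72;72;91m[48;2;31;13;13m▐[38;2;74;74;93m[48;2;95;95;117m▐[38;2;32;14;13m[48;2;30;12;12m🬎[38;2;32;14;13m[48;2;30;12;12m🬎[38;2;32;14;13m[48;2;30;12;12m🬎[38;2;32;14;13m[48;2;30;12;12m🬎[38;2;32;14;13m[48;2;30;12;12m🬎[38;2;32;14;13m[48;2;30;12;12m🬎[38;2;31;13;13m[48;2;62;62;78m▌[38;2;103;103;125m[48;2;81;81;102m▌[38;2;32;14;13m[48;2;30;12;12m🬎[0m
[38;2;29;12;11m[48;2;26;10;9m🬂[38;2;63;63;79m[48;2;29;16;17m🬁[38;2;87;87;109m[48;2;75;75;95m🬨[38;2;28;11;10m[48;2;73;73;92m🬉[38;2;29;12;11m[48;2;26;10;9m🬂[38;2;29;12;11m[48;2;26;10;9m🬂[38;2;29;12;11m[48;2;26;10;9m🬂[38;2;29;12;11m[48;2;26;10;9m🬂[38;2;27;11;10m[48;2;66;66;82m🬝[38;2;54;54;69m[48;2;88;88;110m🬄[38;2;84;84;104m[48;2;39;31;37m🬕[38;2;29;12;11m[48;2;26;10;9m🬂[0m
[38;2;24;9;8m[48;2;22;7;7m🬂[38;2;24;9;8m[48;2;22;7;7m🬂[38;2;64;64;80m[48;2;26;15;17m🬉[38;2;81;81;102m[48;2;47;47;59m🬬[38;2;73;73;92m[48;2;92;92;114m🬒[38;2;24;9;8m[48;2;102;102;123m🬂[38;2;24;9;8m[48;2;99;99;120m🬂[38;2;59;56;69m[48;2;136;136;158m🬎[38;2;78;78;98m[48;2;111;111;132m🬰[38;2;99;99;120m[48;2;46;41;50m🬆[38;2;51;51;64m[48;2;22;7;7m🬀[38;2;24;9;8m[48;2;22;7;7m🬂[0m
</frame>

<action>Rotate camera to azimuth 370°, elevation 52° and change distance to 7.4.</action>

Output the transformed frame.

<frame>
[38;2;47;24;23m[48;2;44;22;21m🬂[38;2;47;24;23m[48;2;44;22;21m🬂[38;2;47;24;23m[48;2;44;22;21m🬂[38;2;47;24;23m[48;2;44;22;21m🬂[38;2;47;24;23m[48;2;44;22;21m🬂[38;2;47;24;23m[48;2;44;22;21m🬂[38;2;47;24;23m[48;2;44;22;21m🬂[38;2;47;24;23m[48;2;44;22;21m🬂[38;2;47;24;23m[48;2;44;22;21m🬂[38;2;47;24;23m[48;2;44;22;21m🬂[38;2;47;24;23m[48;2;44;22;21m🬂[38;2;47;24;23m[48;2;44;22;21m🬂[0m
[38;2;41;20;19m[48;2;39;18;18m🬎[38;2;41;20;19m[48;2;39;18;18m🬎[38;2;41;20;19m[48;2;39;18;18m🬎[38;2;41;20;19m[48;2;39;18;18m🬎[38;2;41;20;19m[48;2;71;71;89m🬝[38;2;41;20;19m[48;2;120;120;141m🬎[38;2;41;20;19m[48;2;106;106;126m🬎[38;2;41;20;19m[48;2;81;81;102m🬎[38;2;41;20;19m[48;2;39;18;18m🬎[38;2;41;20;19m[48;2;39;18;18m🬎[38;2;41;20;19m[48;2;39;18;18m🬎[38;2;41;20;19m[48;2;39;18;18m🬎[0m
[38;2;38;18;17m[48;2;35;16;15m🬂[38;2;38;18;17m[48;2;35;16;15m🬂[38;2;38;18;17m[48;2;35;16;15m🬂[38;2;37;17;16m[48;2;81;81;102m🬆[38;2;76;76;96m[48;2;24;18;21m🬆[38;2;48;48;60m[48;2;33;17;18m🬀[38;2;18;18;23m[48;2;35;16;15m🬂[38;2;62;62;78m[48;2;32;20;23m🬁[38;2;72;72;91m[48;2;28;18;20m🬪[38;2;85;85;107m[48;2;36;17;16m🬏[38;2;38;18;17m[48;2;35;16;15m🬂[38;2;38;18;17m[48;2;35;16;15m🬂[0m
[38;2;32;14;13m[48;2;30;12;12m🬎[38;2;32;14;13m[48;2;30;12;12m🬎[38;2;32;14;13m[48;2;30;12;12m🬎[38;2;74;74;93m[48;2;82;82;104m🬑[38;2;32;14;13m[48;2;30;12;12m🬎[38;2;32;14;13m[48;2;30;12;12m🬎[38;2;32;14;13m[48;2;30;12;12m🬎[38;2;32;14;13m[48;2;30;12;12m🬎[38;2;31;13;13m[48;2;70;70;88m▌[38;2;85;85;107m[48;2;31;13;13m▌[38;2;32;14;13m[48;2;30;12;12m🬎[38;2;32;14;13m[48;2;30;12;12m🬎[0m
[38;2;29;12;11m[48;2;26;10;9m🬂[38;2;29;12;11m[48;2;26;10;9m🬂[38;2;29;12;11m[48;2;26;10;9m🬂[38;2;61;61;77m[48;2;26;10;9m🬊[38;2;38;29;35m[48;2;80;80;100m🬑[38;2;29;12;11m[48;2;82;82;103m🬂[38;2;48;40;48m[48;2;133;133;155m🬎[38;2;29;12;11m[48;2;81;81;102m🬂[38;2;77;77;96m[48;2;26;10;9m🬝[38;2;63;63;79m[48;2;27;10;9m🬀[38;2;29;12;11m[48;2;26;10;9m🬂[38;2;29;12;11m[48;2;26;10;9m🬂[0m
[38;2;24;9;8m[48;2;22;7;7m🬂[38;2;24;9;8m[48;2;22;7;7m🬂[38;2;24;9;8m[48;2;22;7;7m🬂[38;2;24;9;8m[48;2;22;7;7m🬂[38;2;24;9;8m[48;2;22;7;7m🬂[38;2;44;44;56m[48;2;22;7;7m🬂[38;2;54;54;68m[48;2;22;7;7m🬂[38;2;43;43;55m[48;2;22;7;7m🬀[38;2;24;9;8m[48;2;22;7;7m🬂[38;2;24;9;8m[48;2;22;7;7m🬂[38;2;24;9;8m[48;2;22;7;7m🬂[38;2;24;9;8m[48;2;22;7;7m🬂[0m
</frame>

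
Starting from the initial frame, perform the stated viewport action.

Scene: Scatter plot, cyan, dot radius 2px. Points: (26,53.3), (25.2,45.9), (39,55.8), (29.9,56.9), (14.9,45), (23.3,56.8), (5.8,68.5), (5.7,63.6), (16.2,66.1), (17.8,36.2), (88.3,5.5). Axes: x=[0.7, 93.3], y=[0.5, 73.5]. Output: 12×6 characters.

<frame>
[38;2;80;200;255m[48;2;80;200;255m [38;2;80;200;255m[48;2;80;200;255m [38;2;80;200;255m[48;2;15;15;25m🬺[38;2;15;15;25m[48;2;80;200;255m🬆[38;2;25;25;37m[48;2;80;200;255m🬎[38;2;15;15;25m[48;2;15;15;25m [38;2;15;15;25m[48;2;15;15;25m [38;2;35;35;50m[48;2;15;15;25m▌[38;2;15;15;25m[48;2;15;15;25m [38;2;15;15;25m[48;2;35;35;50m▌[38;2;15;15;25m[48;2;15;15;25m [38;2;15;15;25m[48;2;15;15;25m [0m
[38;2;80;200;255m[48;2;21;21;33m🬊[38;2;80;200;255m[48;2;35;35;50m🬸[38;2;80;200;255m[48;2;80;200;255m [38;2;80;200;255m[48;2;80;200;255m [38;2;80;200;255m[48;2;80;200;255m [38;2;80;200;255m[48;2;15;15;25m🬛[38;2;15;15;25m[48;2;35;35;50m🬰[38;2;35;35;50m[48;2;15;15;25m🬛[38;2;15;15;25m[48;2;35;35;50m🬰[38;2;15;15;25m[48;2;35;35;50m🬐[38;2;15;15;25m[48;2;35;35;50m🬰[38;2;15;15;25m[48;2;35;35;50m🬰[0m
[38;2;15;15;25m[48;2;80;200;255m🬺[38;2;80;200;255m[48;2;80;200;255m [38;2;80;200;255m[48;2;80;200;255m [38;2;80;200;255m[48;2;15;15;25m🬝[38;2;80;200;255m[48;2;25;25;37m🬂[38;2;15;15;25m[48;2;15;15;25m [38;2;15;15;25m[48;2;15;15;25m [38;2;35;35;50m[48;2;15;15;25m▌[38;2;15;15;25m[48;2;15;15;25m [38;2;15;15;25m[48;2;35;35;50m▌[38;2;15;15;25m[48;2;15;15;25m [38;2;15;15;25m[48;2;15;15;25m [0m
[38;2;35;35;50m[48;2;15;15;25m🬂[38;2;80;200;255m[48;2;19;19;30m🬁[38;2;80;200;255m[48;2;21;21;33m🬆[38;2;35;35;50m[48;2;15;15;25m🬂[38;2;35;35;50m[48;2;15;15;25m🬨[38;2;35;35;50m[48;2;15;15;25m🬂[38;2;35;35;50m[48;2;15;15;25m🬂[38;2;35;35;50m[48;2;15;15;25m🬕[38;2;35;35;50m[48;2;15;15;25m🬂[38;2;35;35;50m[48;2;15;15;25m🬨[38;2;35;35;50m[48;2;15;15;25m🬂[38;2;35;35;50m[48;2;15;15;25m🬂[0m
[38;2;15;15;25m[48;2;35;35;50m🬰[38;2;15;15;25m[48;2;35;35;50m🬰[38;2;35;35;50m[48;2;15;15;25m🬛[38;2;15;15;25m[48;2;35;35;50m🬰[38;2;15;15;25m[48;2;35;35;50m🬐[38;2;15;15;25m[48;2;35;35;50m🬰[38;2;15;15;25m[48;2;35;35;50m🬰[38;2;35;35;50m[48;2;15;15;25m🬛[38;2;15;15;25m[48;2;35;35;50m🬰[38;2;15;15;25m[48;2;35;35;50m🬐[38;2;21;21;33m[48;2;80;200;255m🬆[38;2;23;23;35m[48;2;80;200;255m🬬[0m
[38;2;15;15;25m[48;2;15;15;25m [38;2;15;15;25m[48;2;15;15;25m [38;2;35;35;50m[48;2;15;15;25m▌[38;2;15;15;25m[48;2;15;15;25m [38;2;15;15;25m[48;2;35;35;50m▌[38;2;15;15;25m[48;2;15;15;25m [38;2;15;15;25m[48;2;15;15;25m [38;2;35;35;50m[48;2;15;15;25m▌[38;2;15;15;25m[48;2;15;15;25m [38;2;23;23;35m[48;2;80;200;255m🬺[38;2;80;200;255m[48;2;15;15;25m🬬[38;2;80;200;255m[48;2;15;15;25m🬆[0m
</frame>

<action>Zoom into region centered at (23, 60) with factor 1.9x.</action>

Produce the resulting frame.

<frame>
[38;2;15;15;25m[48;2;15;15;25m [38;2;15;15;25m[48;2;80;200;255m🬝[38;2;35;35;50m[48;2;15;15;25m▌[38;2;15;15;25m[48;2;15;15;25m [38;2;15;15;25m[48;2;35;35;50m▌[38;2;15;15;25m[48;2;15;15;25m [38;2;15;15;25m[48;2;15;15;25m [38;2;35;35;50m[48;2;15;15;25m▌[38;2;15;15;25m[48;2;15;15;25m [38;2;15;15;25m[48;2;35;35;50m▌[38;2;15;15;25m[48;2;15;15;25m [38;2;15;15;25m[48;2;15;15;25m [0m
[38;2;19;19;30m[48;2;80;200;255m🬴[38;2;80;200;255m[48;2;80;200;255m [38;2;80;200;255m[48;2;15;15;25m🬛[38;2;21;21;33m[48;2;80;200;255m🬆[38;2;80;200;255m[48;2;35;35;50m🬺[38;2;23;23;35m[48;2;80;200;255m🬬[38;2;15;15;25m[48;2;35;35;50m🬰[38;2;35;35;50m[48;2;15;15;25m🬛[38;2;15;15;25m[48;2;35;35;50m🬰[38;2;15;15;25m[48;2;35;35;50m🬐[38;2;15;15;25m[48;2;35;35;50m🬰[38;2;15;15;25m[48;2;35;35;50m🬰[0m
[38;2;15;15;25m[48;2;80;200;255m🬺[38;2;80;200;255m[48;2;15;15;25m🬬[38;2;80;200;255m[48;2;21;21;33m🬆[38;2;15;15;25m[48;2;80;200;255m🬺[38;2;80;200;255m[48;2;28;28;41m🬆[38;2;15;15;25m[48;2;80;200;255m🬆[38;2;15;15;25m[48;2;80;200;255m🬎[38;2;21;21;33m[48;2;80;200;255m🬊[38;2;15;15;25m[48;2;15;15;25m [38;2;23;23;35m[48;2;80;200;255m🬝[38;2;15;15;25m[48;2;15;15;25m [38;2;15;15;25m[48;2;15;15;25m [0m
[38;2;35;35;50m[48;2;15;15;25m🬂[38;2;35;35;50m[48;2;15;15;25m🬂[38;2;35;35;50m[48;2;15;15;25m🬕[38;2;35;35;50m[48;2;15;15;25m🬂[38;2;80;200;255m[48;2;27;27;40m🬁[38;2;80;200;255m[48;2;80;200;255m [38;2;80;200;255m[48;2;80;200;255m [38;2;80;200;255m[48;2;15;15;25m🬝[38;2;80;200;255m[48;2;20;20;31m🬈[38;2;80;200;255m[48;2;80;200;255m [38;2;80;200;255m[48;2;25;25;37m🬛[38;2;35;35;50m[48;2;15;15;25m🬂[0m
[38;2;15;15;25m[48;2;35;35;50m🬰[38;2;15;15;25m[48;2;35;35;50m🬰[38;2;35;35;50m[48;2;15;15;25m🬛[38;2;21;21;33m[48;2;80;200;255m🬆[38;2;31;31;45m[48;2;80;200;255m🬬[38;2;25;25;37m[48;2;80;200;255m🬄[38;2;80;200;255m[48;2;80;200;255m [38;2;27;27;40m[48;2;80;200;255m🬬[38;2;15;15;25m[48;2;35;35;50m🬰[38;2;27;27;40m[48;2;80;200;255m🬺[38;2;15;15;25m[48;2;35;35;50m🬰[38;2;15;15;25m[48;2;35;35;50m🬰[0m
[38;2;15;15;25m[48;2;15;15;25m [38;2;15;15;25m[48;2;15;15;25m [38;2;80;200;255m[48;2;27;27;40m🬁[38;2;80;200;255m[48;2;15;15;25m🬬[38;2;80;200;255m[48;2;28;28;41m🬆[38;2;15;15;25m[48;2;80;200;255m🬺[38;2;80;200;255m[48;2;15;15;25m🬆[38;2;35;35;50m[48;2;15;15;25m▌[38;2;15;15;25m[48;2;15;15;25m [38;2;15;15;25m[48;2;35;35;50m▌[38;2;15;15;25m[48;2;15;15;25m [38;2;15;15;25m[48;2;15;15;25m [0m
</frame>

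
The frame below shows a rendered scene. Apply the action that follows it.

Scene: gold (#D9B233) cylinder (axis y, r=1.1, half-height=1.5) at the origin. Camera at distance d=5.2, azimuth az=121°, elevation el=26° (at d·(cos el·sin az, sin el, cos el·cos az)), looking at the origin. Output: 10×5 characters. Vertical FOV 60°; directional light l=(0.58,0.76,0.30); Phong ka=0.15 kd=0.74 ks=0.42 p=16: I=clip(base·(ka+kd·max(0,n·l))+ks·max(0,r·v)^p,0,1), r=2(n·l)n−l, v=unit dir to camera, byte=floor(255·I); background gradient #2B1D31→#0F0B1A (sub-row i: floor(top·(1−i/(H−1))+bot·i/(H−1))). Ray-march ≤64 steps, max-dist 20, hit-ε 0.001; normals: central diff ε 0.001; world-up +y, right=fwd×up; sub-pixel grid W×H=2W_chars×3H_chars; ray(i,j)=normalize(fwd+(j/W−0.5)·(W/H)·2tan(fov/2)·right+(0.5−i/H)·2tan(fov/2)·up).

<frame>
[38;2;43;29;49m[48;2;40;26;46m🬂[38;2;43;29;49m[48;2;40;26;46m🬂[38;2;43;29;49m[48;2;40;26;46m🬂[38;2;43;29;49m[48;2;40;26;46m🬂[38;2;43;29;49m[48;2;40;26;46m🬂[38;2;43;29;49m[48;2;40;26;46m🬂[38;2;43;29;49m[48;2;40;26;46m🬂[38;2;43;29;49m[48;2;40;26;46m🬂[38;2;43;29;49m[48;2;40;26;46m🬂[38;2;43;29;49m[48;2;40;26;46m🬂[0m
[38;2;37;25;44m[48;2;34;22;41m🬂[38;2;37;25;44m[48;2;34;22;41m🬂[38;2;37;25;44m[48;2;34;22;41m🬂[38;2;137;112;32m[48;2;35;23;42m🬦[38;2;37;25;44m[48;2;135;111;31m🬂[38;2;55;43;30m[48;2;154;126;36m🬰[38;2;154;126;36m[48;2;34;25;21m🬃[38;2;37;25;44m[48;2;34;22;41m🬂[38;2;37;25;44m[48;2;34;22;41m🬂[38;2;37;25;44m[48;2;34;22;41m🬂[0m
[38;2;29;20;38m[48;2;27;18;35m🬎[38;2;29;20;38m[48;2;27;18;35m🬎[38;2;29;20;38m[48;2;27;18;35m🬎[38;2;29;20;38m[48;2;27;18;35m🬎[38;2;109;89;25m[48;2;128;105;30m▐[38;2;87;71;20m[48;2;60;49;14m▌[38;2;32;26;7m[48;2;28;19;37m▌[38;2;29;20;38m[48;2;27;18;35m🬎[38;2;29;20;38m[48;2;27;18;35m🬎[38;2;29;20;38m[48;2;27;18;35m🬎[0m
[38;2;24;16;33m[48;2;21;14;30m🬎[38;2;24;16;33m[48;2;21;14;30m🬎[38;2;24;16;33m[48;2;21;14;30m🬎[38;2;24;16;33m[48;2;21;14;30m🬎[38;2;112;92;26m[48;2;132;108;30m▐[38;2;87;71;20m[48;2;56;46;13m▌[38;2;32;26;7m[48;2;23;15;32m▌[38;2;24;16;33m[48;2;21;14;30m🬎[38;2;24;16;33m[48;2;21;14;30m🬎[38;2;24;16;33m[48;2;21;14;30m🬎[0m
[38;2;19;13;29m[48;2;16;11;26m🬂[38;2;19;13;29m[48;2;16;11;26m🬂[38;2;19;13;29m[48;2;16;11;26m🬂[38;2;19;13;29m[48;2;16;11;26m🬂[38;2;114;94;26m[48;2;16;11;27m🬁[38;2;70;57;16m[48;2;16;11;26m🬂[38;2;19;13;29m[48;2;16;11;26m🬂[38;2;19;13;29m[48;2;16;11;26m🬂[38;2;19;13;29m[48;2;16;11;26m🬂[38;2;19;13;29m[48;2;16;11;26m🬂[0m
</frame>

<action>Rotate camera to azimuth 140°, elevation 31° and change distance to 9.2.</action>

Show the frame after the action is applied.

<frame>
[38;2;43;29;49m[48;2;40;26;46m🬂[38;2;43;29;49m[48;2;40;26;46m🬂[38;2;43;29;49m[48;2;40;26;46m🬂[38;2;43;29;49m[48;2;40;26;46m🬂[38;2;43;29;49m[48;2;40;26;46m🬂[38;2;43;29;49m[48;2;40;26;46m🬂[38;2;43;29;49m[48;2;40;26;46m🬂[38;2;43;29;49m[48;2;40;26;46m🬂[38;2;43;29;49m[48;2;40;26;46m🬂[38;2;43;29;49m[48;2;40;26;46m🬂[0m
[38;2;37;25;44m[48;2;34;22;41m🬂[38;2;37;25;44m[48;2;34;22;41m🬂[38;2;37;25;44m[48;2;34;22;41m🬂[38;2;37;25;44m[48;2;34;22;41m🬂[38;2;37;25;44m[48;2;34;22;41m🬂[38;2;154;126;36m[48;2;35;23;42m🬏[38;2;37;25;44m[48;2;34;22;41m🬂[38;2;37;25;44m[48;2;34;22;41m🬂[38;2;37;25;44m[48;2;34;22;41m🬂[38;2;37;25;44m[48;2;34;22;41m🬂[0m
[38;2;29;20;38m[48;2;27;18;35m🬎[38;2;29;20;38m[48;2;27;18;35m🬎[38;2;29;20;38m[48;2;27;18;35m🬎[38;2;29;20;38m[48;2;27;18;35m🬎[38;2;124;102;29m[48;2;28;19;37m▐[38;2;154;126;36m[48;2;43;35;10m🬂[38;2;29;20;38m[48;2;27;18;35m🬎[38;2;29;20;38m[48;2;27;18;35m🬎[38;2;29;20;38m[48;2;27;18;35m🬎[38;2;29;20;38m[48;2;27;18;35m🬎[0m
[38;2;24;16;33m[48;2;21;14;30m🬎[38;2;24;16;33m[48;2;21;14;30m🬎[38;2;24;16;33m[48;2;21;14;30m🬎[38;2;24;16;33m[48;2;21;14;30m🬎[38;2;113;93;26m[48;2;22;15;31m🬁[38;2;55;45;13m[48;2;24;17;24m🬄[38;2;24;16;33m[48;2;21;14;30m🬎[38;2;24;16;33m[48;2;21;14;30m🬎[38;2;24;16;33m[48;2;21;14;30m🬎[38;2;24;16;33m[48;2;21;14;30m🬎[0m
[38;2;19;13;29m[48;2;16;11;26m🬂[38;2;19;13;29m[48;2;16;11;26m🬂[38;2;19;13;29m[48;2;16;11;26m🬂[38;2;19;13;29m[48;2;16;11;26m🬂[38;2;19;13;29m[48;2;16;11;26m🬂[38;2;19;13;29m[48;2;16;11;26m🬂[38;2;19;13;29m[48;2;16;11;26m🬂[38;2;19;13;29m[48;2;16;11;26m🬂[38;2;19;13;29m[48;2;16;11;26m🬂[38;2;19;13;29m[48;2;16;11;26m🬂[0m
</frame>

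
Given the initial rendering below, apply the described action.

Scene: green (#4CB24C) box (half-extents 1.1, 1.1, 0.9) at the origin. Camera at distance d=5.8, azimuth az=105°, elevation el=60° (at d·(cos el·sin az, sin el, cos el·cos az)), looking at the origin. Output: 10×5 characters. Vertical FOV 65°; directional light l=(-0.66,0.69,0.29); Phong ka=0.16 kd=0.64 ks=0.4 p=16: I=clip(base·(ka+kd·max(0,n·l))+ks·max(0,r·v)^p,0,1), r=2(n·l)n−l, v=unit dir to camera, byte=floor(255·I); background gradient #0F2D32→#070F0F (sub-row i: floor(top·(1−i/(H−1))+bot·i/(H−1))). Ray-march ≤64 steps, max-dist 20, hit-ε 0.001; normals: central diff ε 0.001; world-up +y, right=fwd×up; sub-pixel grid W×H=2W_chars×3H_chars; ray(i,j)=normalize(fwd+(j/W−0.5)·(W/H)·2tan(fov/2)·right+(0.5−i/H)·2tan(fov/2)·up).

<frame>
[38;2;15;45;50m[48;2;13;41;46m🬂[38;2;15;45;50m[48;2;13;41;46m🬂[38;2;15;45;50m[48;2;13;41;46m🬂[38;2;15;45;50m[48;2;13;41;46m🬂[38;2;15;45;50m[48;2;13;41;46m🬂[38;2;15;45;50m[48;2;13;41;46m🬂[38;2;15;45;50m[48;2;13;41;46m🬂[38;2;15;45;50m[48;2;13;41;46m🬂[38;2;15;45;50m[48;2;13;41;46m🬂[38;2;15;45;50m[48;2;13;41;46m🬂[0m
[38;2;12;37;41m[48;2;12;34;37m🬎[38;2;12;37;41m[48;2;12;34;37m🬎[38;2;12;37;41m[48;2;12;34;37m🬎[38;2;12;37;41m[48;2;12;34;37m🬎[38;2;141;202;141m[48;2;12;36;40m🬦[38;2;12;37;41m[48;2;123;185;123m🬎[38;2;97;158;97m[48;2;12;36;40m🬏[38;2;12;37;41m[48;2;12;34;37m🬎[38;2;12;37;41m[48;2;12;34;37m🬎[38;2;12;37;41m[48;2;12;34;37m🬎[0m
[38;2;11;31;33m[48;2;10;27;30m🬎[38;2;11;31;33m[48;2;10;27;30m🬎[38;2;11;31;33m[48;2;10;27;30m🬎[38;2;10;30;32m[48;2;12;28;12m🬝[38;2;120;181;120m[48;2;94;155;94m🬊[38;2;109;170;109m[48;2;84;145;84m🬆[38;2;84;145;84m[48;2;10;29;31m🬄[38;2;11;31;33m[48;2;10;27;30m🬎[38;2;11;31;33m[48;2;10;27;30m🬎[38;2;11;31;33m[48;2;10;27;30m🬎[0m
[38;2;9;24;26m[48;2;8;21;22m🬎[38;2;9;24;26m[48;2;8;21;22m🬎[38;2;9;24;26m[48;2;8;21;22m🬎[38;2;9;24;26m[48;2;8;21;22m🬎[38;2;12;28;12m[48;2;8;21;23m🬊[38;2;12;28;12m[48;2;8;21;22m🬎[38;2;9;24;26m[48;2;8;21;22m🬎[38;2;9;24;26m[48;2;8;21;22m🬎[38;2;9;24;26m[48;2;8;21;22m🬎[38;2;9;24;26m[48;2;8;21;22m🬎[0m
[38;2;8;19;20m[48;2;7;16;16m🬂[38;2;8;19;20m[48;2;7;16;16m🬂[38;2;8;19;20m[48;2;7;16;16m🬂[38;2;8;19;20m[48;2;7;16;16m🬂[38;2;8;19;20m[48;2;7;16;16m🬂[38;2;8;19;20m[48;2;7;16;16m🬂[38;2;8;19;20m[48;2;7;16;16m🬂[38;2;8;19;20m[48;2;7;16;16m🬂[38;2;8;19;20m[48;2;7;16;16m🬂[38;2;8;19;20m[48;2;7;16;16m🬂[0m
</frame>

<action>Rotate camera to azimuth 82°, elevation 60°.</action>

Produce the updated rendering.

<frame>
[38;2;15;45;50m[48;2;13;41;46m🬂[38;2;15;45;50m[48;2;13;41;46m🬂[38;2;15;45;50m[48;2;13;41;46m🬂[38;2;15;45;50m[48;2;13;41;46m🬂[38;2;15;45;50m[48;2;13;41;46m🬂[38;2;15;45;50m[48;2;13;41;46m🬂[38;2;15;45;50m[48;2;13;41;46m🬂[38;2;15;45;50m[48;2;13;41;46m🬂[38;2;15;45;50m[48;2;13;41;46m🬂[38;2;15;45;50m[48;2;13;41;46m🬂[0m
[38;2;12;37;41m[48;2;12;34;37m🬎[38;2;12;37;41m[48;2;12;34;37m🬎[38;2;12;37;41m[48;2;12;34;37m🬎[38;2;12;37;41m[48;2;12;34;37m🬎[38;2;12;37;41m[48;2;101;162;101m🬎[38;2;12;37;41m[48;2;67;128;67m🬎[38;2;12;37;41m[48;2;12;34;37m🬎[38;2;12;37;41m[48;2;12;34;37m🬎[38;2;12;37;41m[48;2;12;34;37m🬎[38;2;12;37;41m[48;2;12;34;37m🬎[0m
[38;2;11;31;33m[48;2;10;27;30m🬎[38;2;11;31;33m[48;2;10;27;30m🬎[38;2;11;31;33m[48;2;10;27;30m🬎[38;2;11;31;33m[48;2;10;27;30m🬎[38;2;104;165;104m[48;2;83;145;83m🬄[38;2;70;132;70m[48;2;58;120;58m🬄[38;2;50;112;50m[48;2;10;29;32m▌[38;2;11;31;33m[48;2;10;27;30m🬎[38;2;11;31;33m[48;2;10;27;30m🬎[38;2;11;31;33m[48;2;10;27;30m🬎[0m
[38;2;9;24;26m[48;2;8;21;22m🬎[38;2;9;24;26m[48;2;8;21;22m🬎[38;2;9;24;26m[48;2;8;21;22m🬎[38;2;9;24;26m[48;2;8;21;22m🬎[38;2;12;28;12m[48;2;8;21;23m🬊[38;2;12;28;12m[48;2;8;21;22m🬎[38;2;12;28;12m[48;2;8;22;24m🬄[38;2;9;24;26m[48;2;8;21;22m🬎[38;2;9;24;26m[48;2;8;21;22m🬎[38;2;9;24;26m[48;2;8;21;22m🬎[0m
[38;2;8;19;20m[48;2;7;16;16m🬂[38;2;8;19;20m[48;2;7;16;16m🬂[38;2;8;19;20m[48;2;7;16;16m🬂[38;2;8;19;20m[48;2;7;16;16m🬂[38;2;8;19;20m[48;2;7;16;16m🬂[38;2;8;19;20m[48;2;7;16;16m🬂[38;2;8;19;20m[48;2;7;16;16m🬂[38;2;8;19;20m[48;2;7;16;16m🬂[38;2;8;19;20m[48;2;7;16;16m🬂[38;2;8;19;20m[48;2;7;16;16m🬂[0m
</frame>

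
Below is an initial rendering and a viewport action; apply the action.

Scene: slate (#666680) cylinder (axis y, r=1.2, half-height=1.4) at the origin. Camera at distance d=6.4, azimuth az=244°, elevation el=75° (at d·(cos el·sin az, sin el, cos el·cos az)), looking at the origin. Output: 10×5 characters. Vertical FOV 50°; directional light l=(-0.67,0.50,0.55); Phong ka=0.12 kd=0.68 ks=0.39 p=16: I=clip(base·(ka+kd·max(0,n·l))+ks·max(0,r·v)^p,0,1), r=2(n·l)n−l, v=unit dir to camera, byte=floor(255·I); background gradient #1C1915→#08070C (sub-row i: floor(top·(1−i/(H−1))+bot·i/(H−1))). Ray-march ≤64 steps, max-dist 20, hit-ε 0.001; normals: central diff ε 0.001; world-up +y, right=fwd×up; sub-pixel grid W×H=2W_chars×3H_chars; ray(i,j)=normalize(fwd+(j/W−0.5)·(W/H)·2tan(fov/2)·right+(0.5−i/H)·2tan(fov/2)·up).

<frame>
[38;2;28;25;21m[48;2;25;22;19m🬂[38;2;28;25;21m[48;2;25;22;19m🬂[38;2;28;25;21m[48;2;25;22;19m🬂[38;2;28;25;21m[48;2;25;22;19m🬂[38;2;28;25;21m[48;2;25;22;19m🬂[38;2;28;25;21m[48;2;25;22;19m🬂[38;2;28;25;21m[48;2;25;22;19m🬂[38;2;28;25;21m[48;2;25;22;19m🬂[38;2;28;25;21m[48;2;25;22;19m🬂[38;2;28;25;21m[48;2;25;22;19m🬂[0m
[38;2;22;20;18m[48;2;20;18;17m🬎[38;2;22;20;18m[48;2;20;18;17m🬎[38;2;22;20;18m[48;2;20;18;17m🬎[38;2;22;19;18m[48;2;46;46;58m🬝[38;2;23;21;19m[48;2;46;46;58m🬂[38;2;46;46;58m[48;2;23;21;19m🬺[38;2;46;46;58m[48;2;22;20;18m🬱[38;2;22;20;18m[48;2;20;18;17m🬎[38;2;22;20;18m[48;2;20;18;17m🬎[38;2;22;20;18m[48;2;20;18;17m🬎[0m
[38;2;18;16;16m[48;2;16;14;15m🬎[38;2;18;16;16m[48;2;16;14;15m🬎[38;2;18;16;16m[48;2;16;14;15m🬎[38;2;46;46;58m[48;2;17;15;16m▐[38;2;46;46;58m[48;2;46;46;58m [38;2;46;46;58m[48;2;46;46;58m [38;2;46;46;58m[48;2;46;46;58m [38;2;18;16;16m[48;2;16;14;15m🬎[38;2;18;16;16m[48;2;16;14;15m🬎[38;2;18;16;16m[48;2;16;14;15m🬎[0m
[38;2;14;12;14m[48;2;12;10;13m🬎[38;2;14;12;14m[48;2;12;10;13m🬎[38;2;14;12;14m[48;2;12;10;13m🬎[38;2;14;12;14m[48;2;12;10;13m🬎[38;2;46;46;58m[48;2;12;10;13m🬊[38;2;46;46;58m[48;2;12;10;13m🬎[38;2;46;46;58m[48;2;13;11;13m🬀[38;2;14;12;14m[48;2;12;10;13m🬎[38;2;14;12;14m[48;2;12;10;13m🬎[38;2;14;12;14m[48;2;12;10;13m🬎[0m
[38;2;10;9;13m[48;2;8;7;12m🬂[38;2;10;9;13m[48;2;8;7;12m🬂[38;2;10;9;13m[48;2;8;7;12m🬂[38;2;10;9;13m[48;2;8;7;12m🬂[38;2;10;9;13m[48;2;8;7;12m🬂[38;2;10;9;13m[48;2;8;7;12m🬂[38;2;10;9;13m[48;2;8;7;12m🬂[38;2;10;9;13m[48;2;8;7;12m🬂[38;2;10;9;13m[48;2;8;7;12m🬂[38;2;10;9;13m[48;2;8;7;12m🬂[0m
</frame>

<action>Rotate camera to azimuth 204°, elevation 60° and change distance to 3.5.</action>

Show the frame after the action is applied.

<frame>
[38;2;28;25;21m[48;2;25;22;19m🬂[38;2;27;24;20m[48;2;46;46;58m🬆[38;2;46;46;58m[48;2;46;46;58m [38;2;46;46;58m[48;2;46;46;58m [38;2;46;46;58m[48;2;46;46;58m [38;2;46;46;58m[48;2;46;46;58m [38;2;46;46;58m[48;2;46;46;58m [38;2;47;47;58m[48;2;47;47;59m🬀[38;2;28;25;21m[48;2;47;47;59m🬁[38;2;50;50;62m[48;2;26;23;20m🬏[0m
[38;2;22;20;18m[48;2;20;18;17m🬎[38;2;46;46;58m[48;2;46;46;58m [38;2;46;46;58m[48;2;46;46;58m [38;2;46;46;58m[48;2;46;46;58m [38;2;46;46;58m[48;2;46;46;58m [38;2;46;46;58m[48;2;46;46;58m [38;2;46;46;58m[48;2;47;47;58m▌[38;2;47;47;59m[48;2;48;48;60m🬝[38;2;48;48;60m[48;2;50;50;62m🬕[38;2;52;52;64m[48;2;21;19;18m▌[0m
[38;2;18;16;16m[48;2;16;14;15m🬎[38;2;46;46;58m[48;2;17;15;15m🬨[38;2;46;46;58m[48;2;46;46;58m [38;2;46;46;58m[48;2;46;46;58m [38;2;46;46;58m[48;2;46;46;58m [38;2;46;46;58m[48;2;46;46;58m [38;2;46;46;58m[48;2;47;47;58m🬀[38;2;47;47;59m[48;2;48;48;60m▌[38;2;49;49;61m[48;2;51;51;63m▌[38;2;55;55;67m[48;2;17;15;15m🬀[0m
[38;2;14;12;14m[48;2;12;10;13m🬎[38;2;14;12;14m[48;2;12;10;13m🬎[38;2;46;46;58m[48;2;12;11;14m🬁[38;2;46;46;58m[48;2;12;12;15m🬎[38;2;46;46;58m[48;2;12;12;15m🬎[38;2;46;46;58m[48;2;12;12;15m🬎[38;2;47;47;58m[48;2;13;13;16m🬎[38;2;47;47;59m[48;2;21;20;25m🬆[38;2;31;31;39m[48;2;13;11;13m🬀[38;2;14;12;14m[48;2;12;10;13m🬎[0m
[38;2;10;9;13m[48;2;8;7;12m🬂[38;2;10;9;13m[48;2;8;7;12m🬂[38;2;10;9;13m[48;2;8;7;12m🬂[38;2;12;12;15m[48;2;8;7;12m🬁[38;2;12;12;15m[48;2;8;7;12m🬬[38;2;12;12;15m[48;2;12;12;15m [38;2;17;17;21m[48;2;9;8;12m🬅[38;2;10;9;13m[48;2;8;7;12m🬂[38;2;10;9;13m[48;2;8;7;12m🬂[38;2;10;9;13m[48;2;8;7;12m🬂[0m
</frame>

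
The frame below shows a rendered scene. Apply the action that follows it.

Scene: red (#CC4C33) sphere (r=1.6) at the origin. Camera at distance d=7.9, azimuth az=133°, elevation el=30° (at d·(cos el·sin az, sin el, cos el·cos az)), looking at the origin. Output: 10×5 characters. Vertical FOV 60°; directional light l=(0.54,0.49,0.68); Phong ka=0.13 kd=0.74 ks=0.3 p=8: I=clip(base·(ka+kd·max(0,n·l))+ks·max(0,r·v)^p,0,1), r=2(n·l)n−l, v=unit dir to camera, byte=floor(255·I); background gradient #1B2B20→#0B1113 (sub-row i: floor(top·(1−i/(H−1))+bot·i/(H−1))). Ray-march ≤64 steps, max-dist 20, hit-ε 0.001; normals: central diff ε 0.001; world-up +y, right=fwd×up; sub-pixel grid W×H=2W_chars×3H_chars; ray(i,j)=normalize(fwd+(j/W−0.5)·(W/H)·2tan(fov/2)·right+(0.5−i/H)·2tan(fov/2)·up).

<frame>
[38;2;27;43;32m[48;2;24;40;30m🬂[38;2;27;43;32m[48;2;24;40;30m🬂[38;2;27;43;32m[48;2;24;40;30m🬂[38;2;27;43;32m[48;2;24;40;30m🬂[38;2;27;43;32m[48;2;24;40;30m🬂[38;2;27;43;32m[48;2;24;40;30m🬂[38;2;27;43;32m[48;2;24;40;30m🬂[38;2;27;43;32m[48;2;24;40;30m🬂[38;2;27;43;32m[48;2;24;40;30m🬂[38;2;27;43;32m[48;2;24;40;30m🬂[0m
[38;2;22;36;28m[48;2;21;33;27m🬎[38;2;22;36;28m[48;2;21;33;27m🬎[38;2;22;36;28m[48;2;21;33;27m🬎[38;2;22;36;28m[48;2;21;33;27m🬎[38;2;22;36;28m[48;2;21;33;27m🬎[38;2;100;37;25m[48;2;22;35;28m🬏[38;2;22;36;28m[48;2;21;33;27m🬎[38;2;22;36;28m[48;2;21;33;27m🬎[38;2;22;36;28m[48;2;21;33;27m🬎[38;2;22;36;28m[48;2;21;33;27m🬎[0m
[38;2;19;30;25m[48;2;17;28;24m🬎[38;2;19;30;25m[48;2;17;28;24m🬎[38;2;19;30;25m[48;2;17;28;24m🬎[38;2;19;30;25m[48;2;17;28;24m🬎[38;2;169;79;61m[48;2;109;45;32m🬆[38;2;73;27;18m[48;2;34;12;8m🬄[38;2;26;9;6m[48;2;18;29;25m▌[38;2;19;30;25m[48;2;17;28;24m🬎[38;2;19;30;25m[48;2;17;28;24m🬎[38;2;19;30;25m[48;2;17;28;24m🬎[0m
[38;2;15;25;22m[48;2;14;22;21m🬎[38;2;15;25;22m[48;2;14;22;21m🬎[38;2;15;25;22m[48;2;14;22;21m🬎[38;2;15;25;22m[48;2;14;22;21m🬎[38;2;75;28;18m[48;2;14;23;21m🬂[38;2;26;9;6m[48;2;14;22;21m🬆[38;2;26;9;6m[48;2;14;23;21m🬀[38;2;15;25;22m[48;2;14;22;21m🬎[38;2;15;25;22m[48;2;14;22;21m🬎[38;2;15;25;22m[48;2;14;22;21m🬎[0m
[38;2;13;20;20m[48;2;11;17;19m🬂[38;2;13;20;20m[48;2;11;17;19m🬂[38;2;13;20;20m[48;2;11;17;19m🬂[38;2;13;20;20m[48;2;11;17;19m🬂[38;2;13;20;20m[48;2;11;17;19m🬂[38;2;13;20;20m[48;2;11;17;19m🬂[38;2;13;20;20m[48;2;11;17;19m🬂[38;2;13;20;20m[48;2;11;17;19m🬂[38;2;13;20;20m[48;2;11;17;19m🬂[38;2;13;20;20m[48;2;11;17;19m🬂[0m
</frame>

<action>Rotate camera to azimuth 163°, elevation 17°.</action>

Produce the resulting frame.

<frame>
[38;2;27;43;32m[48;2;24;40;30m🬂[38;2;27;43;32m[48;2;24;40;30m🬂[38;2;27;43;32m[48;2;24;40;30m🬂[38;2;27;43;32m[48;2;24;40;30m🬂[38;2;27;43;32m[48;2;24;40;30m🬂[38;2;27;43;32m[48;2;24;40;30m🬂[38;2;27;43;32m[48;2;24;40;30m🬂[38;2;27;43;32m[48;2;24;40;30m🬂[38;2;27;43;32m[48;2;24;40;30m🬂[38;2;27;43;32m[48;2;24;40;30m🬂[0m
[38;2;22;36;28m[48;2;21;33;27m🬎[38;2;22;36;28m[48;2;21;33;27m🬎[38;2;22;36;28m[48;2;21;33;27m🬎[38;2;22;36;28m[48;2;21;33;27m🬎[38;2;22;36;28m[48;2;21;33;27m🬎[38;2;82;33;23m[48;2;22;35;28m🬏[38;2;22;36;28m[48;2;21;33;27m🬎[38;2;22;36;28m[48;2;21;33;27m🬎[38;2;22;36;28m[48;2;21;33;27m🬎[38;2;22;36;28m[48;2;21;33;27m🬎[0m
[38;2;19;30;25m[48;2;17;28;24m🬎[38;2;19;30;25m[48;2;17;28;24m🬎[38;2;19;30;25m[48;2;17;28;24m🬎[38;2;19;30;25m[48;2;17;28;24m🬎[38;2;170;94;80m[48;2;54;24;18m🬀[38;2;26;9;6m[48;2;26;9;6m [38;2;26;9;6m[48;2;18;29;25m▌[38;2;19;30;25m[48;2;17;28;24m🬎[38;2;19;30;25m[48;2;17;28;24m🬎[38;2;19;30;25m[48;2;17;28;24m🬎[0m
[38;2;15;25;22m[48;2;14;22;21m🬎[38;2;15;25;22m[48;2;14;22;21m🬎[38;2;15;25;22m[48;2;14;22;21m🬎[38;2;15;25;22m[48;2;14;22;21m🬎[38;2;26;9;6m[48;2;14;23;21m🬂[38;2;26;9;6m[48;2;14;22;21m🬆[38;2;26;9;6m[48;2;14;23;21m🬀[38;2;15;25;22m[48;2;14;22;21m🬎[38;2;15;25;22m[48;2;14;22;21m🬎[38;2;15;25;22m[48;2;14;22;21m🬎[0m
[38;2;13;20;20m[48;2;11;17;19m🬂[38;2;13;20;20m[48;2;11;17;19m🬂[38;2;13;20;20m[48;2;11;17;19m🬂[38;2;13;20;20m[48;2;11;17;19m🬂[38;2;13;20;20m[48;2;11;17;19m🬂[38;2;13;20;20m[48;2;11;17;19m🬂[38;2;13;20;20m[48;2;11;17;19m🬂[38;2;13;20;20m[48;2;11;17;19m🬂[38;2;13;20;20m[48;2;11;17;19m🬂[38;2;13;20;20m[48;2;11;17;19m🬂[0m
</frame>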